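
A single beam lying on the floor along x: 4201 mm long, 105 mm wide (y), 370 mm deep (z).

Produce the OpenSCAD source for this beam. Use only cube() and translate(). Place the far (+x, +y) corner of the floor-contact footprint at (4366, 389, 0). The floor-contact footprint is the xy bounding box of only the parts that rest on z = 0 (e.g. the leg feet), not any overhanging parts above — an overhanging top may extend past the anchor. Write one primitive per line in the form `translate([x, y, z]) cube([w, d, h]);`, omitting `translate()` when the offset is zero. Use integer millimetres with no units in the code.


translate([165, 284, 0]) cube([4201, 105, 370]);


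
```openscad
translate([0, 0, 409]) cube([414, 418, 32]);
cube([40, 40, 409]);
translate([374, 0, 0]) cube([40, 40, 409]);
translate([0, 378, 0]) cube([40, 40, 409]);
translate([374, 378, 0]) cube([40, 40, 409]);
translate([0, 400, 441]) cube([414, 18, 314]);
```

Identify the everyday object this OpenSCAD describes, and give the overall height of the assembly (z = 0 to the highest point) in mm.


A chair. The overall height is 755 mm.

A slab on four corner posts with a tall panel at the back — a chair. The seat slab sits at z = 409 with thickness 32, and the 314 mm backrest starts at the seat top, so the overall height is 409 + 32 + 314 = 755 mm.


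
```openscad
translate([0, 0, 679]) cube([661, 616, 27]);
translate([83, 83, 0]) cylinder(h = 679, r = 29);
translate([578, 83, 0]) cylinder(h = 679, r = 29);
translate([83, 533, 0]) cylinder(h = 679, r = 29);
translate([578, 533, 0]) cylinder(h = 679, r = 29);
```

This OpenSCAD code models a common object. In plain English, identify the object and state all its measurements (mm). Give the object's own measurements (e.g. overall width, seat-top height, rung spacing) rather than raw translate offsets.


A table: top 661 mm (x) × 616 mm (y), 27 mm thick, upper face at z = 706 mm, on four round legs of 58 mm diameter, each leg's bounding box inset 54 mm from the nearest pair of top edges from z = 0 to the bottom of the top.


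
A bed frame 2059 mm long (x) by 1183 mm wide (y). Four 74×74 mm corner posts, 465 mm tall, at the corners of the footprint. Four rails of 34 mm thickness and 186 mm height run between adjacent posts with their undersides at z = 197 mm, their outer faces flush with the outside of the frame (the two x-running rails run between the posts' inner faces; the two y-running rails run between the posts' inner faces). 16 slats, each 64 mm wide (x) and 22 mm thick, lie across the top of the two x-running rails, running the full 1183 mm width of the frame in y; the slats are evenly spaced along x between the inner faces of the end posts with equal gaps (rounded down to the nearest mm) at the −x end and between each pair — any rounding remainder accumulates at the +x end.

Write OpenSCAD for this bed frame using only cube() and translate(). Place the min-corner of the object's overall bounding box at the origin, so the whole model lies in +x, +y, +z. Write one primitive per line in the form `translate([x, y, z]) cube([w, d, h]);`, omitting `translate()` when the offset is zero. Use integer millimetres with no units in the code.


cube([74, 74, 465]);
translate([0, 1109, 0]) cube([74, 74, 465]);
translate([1985, 0, 0]) cube([74, 74, 465]);
translate([1985, 1109, 0]) cube([74, 74, 465]);
translate([74, 0, 197]) cube([1911, 34, 186]);
translate([74, 1149, 197]) cube([1911, 34, 186]);
translate([0, 74, 197]) cube([34, 1035, 186]);
translate([2025, 74, 197]) cube([34, 1035, 186]);
translate([126, 0, 383]) cube([64, 1183, 22]);
translate([242, 0, 383]) cube([64, 1183, 22]);
translate([358, 0, 383]) cube([64, 1183, 22]);
translate([474, 0, 383]) cube([64, 1183, 22]);
translate([590, 0, 383]) cube([64, 1183, 22]);
translate([706, 0, 383]) cube([64, 1183, 22]);
translate([822, 0, 383]) cube([64, 1183, 22]);
translate([938, 0, 383]) cube([64, 1183, 22]);
translate([1054, 0, 383]) cube([64, 1183, 22]);
translate([1170, 0, 383]) cube([64, 1183, 22]);
translate([1286, 0, 383]) cube([64, 1183, 22]);
translate([1402, 0, 383]) cube([64, 1183, 22]);
translate([1518, 0, 383]) cube([64, 1183, 22]);
translate([1634, 0, 383]) cube([64, 1183, 22]);
translate([1750, 0, 383]) cube([64, 1183, 22]);
translate([1866, 0, 383]) cube([64, 1183, 22]);


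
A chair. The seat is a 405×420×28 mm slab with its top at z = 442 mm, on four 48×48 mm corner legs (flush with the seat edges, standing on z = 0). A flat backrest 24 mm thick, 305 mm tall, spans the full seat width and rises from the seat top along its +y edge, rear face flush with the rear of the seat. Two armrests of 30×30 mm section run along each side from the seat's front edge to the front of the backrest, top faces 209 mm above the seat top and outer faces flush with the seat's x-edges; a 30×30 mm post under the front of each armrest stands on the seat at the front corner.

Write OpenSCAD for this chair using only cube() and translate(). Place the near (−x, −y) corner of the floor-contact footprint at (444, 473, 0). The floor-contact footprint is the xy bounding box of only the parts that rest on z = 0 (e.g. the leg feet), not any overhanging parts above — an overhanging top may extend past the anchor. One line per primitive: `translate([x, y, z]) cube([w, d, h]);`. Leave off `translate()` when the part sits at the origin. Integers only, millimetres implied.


// leg_h = 442 - 28 = 414
// arm post h = 209 - 30 = 179
translate([444, 473, 414]) cube([405, 420, 28]);
translate([444, 473, 0]) cube([48, 48, 414]);
translate([801, 473, 0]) cube([48, 48, 414]);
translate([444, 845, 0]) cube([48, 48, 414]);
translate([801, 845, 0]) cube([48, 48, 414]);
translate([444, 869, 442]) cube([405, 24, 305]);
translate([444, 473, 621]) cube([30, 396, 30]);
translate([819, 473, 621]) cube([30, 396, 30]);
translate([444, 473, 442]) cube([30, 30, 179]);
translate([819, 473, 442]) cube([30, 30, 179]);


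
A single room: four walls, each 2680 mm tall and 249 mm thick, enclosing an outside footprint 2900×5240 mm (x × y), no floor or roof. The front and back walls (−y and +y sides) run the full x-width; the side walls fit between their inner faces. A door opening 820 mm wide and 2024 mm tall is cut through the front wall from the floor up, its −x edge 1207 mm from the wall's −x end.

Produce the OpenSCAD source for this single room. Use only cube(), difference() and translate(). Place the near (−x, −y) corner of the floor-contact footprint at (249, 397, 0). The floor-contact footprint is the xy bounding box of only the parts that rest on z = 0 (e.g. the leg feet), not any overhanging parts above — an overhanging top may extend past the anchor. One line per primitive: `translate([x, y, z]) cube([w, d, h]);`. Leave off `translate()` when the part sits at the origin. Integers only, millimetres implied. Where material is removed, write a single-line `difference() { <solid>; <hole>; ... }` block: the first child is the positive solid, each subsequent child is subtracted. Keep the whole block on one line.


difference() { translate([249, 397, 0]) cube([2900, 249, 2680]); translate([1456, 397, 0]) cube([820, 249, 2024]); }
translate([249, 5388, 0]) cube([2900, 249, 2680]);
translate([249, 646, 0]) cube([249, 4742, 2680]);
translate([2900, 646, 0]) cube([249, 4742, 2680]);


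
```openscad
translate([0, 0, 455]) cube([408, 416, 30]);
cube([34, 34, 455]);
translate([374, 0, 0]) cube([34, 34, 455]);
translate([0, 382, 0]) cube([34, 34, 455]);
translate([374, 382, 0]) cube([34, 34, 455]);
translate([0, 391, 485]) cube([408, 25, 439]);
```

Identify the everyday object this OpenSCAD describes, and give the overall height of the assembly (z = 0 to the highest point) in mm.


A chair. The overall height is 924 mm.

A slab on four corner posts with a tall panel at the back — a chair. The seat slab sits at z = 455 with thickness 30, and the 439 mm backrest starts at the seat top, so the overall height is 455 + 30 + 439 = 924 mm.


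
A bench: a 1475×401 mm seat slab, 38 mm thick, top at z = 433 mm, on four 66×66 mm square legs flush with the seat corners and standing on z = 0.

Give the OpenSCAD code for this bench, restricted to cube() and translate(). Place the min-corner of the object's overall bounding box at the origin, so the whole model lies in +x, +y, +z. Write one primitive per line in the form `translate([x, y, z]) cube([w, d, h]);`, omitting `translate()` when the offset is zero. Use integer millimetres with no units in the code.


translate([0, 0, 395]) cube([1475, 401, 38]);
cube([66, 66, 395]);
translate([0, 335, 0]) cube([66, 66, 395]);
translate([1409, 0, 0]) cube([66, 66, 395]);
translate([1409, 335, 0]) cube([66, 66, 395]);


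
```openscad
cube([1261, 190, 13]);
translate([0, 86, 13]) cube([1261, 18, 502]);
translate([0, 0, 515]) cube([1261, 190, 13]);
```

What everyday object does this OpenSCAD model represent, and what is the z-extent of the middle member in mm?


An I-beam. The web height is 502 mm.

Two wide flanges with a thin centred web — an I-beam. Overall 528 mm minus two 13 mm flanges gives a web of 528 − 2·13 = 502 mm.


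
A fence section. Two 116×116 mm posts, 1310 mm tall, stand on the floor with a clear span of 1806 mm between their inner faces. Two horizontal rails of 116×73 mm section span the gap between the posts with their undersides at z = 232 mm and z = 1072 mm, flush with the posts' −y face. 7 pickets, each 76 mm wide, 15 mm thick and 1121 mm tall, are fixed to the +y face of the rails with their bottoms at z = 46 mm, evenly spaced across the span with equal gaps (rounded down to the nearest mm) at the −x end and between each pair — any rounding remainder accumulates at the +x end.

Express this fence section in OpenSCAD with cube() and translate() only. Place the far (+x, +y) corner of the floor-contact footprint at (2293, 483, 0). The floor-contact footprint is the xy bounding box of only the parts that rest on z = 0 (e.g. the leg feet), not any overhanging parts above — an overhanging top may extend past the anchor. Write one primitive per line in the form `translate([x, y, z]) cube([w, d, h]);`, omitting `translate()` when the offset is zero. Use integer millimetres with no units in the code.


translate([255, 367, 0]) cube([116, 116, 1310]);
translate([2177, 367, 0]) cube([116, 116, 1310]);
translate([371, 367, 232]) cube([1806, 116, 73]);
translate([371, 367, 1072]) cube([1806, 116, 73]);
translate([530, 483, 46]) cube([76, 15, 1121]);
translate([765, 483, 46]) cube([76, 15, 1121]);
translate([1000, 483, 46]) cube([76, 15, 1121]);
translate([1235, 483, 46]) cube([76, 15, 1121]);
translate([1470, 483, 46]) cube([76, 15, 1121]);
translate([1705, 483, 46]) cube([76, 15, 1121]);
translate([1940, 483, 46]) cube([76, 15, 1121]);


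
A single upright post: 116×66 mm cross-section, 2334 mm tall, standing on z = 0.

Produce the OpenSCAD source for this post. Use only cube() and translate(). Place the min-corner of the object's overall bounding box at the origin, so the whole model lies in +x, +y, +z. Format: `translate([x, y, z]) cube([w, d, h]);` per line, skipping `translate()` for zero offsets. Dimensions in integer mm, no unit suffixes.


cube([116, 66, 2334]);


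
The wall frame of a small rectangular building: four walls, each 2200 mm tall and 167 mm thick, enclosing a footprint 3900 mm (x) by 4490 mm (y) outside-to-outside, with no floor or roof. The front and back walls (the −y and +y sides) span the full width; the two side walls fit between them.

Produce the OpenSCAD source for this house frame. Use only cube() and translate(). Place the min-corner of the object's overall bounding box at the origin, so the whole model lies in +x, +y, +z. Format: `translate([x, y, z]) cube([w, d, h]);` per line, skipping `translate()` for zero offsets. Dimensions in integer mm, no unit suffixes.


cube([3900, 167, 2200]);
translate([0, 4323, 0]) cube([3900, 167, 2200]);
translate([0, 167, 0]) cube([167, 4156, 2200]);
translate([3733, 167, 0]) cube([167, 4156, 2200]);


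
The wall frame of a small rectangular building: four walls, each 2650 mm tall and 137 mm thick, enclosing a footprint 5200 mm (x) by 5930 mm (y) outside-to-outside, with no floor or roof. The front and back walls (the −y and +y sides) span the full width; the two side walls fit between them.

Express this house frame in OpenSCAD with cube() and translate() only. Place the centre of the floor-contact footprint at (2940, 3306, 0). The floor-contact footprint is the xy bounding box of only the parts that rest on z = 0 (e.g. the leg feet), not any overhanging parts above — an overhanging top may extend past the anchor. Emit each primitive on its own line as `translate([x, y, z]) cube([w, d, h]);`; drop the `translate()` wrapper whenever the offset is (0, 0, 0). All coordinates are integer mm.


translate([340, 341, 0]) cube([5200, 137, 2650]);
translate([340, 6134, 0]) cube([5200, 137, 2650]);
translate([340, 478, 0]) cube([137, 5656, 2650]);
translate([5403, 478, 0]) cube([137, 5656, 2650]);


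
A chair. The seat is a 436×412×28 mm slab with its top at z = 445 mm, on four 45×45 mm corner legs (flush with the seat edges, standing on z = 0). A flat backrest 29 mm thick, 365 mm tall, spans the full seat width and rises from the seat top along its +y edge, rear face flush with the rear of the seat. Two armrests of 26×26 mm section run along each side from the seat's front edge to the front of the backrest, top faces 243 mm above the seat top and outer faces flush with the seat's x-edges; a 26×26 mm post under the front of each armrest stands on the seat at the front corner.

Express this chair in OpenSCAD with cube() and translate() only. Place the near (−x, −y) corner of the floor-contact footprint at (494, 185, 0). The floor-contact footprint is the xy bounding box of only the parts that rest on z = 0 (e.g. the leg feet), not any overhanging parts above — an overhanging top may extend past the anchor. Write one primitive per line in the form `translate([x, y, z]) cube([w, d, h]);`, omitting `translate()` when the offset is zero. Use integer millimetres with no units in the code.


translate([494, 185, 417]) cube([436, 412, 28]);
translate([494, 185, 0]) cube([45, 45, 417]);
translate([885, 185, 0]) cube([45, 45, 417]);
translate([494, 552, 0]) cube([45, 45, 417]);
translate([885, 552, 0]) cube([45, 45, 417]);
translate([494, 568, 445]) cube([436, 29, 365]);
translate([494, 185, 662]) cube([26, 383, 26]);
translate([904, 185, 662]) cube([26, 383, 26]);
translate([494, 185, 445]) cube([26, 26, 217]);
translate([904, 185, 445]) cube([26, 26, 217]);


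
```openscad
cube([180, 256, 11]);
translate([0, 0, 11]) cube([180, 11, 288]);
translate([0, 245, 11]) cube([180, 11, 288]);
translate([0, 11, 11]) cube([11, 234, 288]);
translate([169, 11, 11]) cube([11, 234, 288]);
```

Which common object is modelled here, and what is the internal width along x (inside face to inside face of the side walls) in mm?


An open box. The internal width is 158 mm.

A 180×256 base slab with four walls standing on it — an open box. The base is 180 mm wide and the walls are 11 mm thick, so the internal width is 180 − 2 × 11 = 158 mm.


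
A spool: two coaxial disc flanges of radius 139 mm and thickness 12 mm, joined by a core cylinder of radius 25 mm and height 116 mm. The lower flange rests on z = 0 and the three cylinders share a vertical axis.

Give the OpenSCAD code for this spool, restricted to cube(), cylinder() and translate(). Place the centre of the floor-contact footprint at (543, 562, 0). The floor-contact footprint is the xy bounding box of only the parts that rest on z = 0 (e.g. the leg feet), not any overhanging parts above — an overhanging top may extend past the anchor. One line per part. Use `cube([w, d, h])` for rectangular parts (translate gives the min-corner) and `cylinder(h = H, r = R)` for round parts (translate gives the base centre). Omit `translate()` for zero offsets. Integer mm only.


translate([543, 562, 0]) cylinder(h = 12, r = 139);
translate([543, 562, 12]) cylinder(h = 116, r = 25);
translate([543, 562, 128]) cylinder(h = 12, r = 139);


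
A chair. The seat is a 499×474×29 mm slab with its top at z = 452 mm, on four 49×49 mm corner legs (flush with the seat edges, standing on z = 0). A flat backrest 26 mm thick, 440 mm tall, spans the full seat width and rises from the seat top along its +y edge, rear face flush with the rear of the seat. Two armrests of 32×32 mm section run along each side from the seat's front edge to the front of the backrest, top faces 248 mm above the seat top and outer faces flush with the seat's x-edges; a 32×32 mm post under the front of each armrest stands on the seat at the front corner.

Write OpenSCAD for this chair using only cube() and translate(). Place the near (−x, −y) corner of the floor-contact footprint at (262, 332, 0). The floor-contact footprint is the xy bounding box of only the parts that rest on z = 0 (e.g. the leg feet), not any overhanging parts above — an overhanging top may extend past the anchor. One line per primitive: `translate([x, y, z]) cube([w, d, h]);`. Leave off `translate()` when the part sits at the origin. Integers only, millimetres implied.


translate([262, 332, 423]) cube([499, 474, 29]);
translate([262, 332, 0]) cube([49, 49, 423]);
translate([712, 332, 0]) cube([49, 49, 423]);
translate([262, 757, 0]) cube([49, 49, 423]);
translate([712, 757, 0]) cube([49, 49, 423]);
translate([262, 780, 452]) cube([499, 26, 440]);
translate([262, 332, 668]) cube([32, 448, 32]);
translate([729, 332, 668]) cube([32, 448, 32]);
translate([262, 332, 452]) cube([32, 32, 216]);
translate([729, 332, 452]) cube([32, 32, 216]);


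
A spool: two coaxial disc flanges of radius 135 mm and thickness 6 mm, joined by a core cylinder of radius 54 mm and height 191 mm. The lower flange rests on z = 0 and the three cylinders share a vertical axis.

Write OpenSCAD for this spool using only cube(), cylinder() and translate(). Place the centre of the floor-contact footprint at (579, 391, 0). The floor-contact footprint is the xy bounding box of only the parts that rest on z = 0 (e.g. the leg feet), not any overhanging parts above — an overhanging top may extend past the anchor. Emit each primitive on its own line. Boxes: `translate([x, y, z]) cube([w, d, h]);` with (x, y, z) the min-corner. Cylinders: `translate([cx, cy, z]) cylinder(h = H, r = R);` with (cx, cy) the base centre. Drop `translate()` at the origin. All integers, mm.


translate([579, 391, 0]) cylinder(h = 6, r = 135);
translate([579, 391, 6]) cylinder(h = 191, r = 54);
translate([579, 391, 197]) cylinder(h = 6, r = 135);


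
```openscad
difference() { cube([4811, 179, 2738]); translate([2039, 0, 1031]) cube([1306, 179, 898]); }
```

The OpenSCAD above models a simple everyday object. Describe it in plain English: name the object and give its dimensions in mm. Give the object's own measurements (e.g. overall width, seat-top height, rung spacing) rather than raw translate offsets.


A wall 4811 mm long (x), 179 mm thick (y), 2738 mm tall, with a rectangular window opening cut through it. The opening is 1306 mm wide and 898 mm tall; its sill is at z = 1031 mm and its near (−x) edge is 2039 mm from the wall's −x end. The opening passes through the full wall thickness.


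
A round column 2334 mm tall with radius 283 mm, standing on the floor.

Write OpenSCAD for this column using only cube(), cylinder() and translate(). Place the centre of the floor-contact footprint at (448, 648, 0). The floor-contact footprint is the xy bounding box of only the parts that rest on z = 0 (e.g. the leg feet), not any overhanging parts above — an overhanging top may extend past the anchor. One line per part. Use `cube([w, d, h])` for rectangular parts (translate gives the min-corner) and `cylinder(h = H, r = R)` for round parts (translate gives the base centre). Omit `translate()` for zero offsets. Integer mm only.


translate([448, 648, 0]) cylinder(h = 2334, r = 283);


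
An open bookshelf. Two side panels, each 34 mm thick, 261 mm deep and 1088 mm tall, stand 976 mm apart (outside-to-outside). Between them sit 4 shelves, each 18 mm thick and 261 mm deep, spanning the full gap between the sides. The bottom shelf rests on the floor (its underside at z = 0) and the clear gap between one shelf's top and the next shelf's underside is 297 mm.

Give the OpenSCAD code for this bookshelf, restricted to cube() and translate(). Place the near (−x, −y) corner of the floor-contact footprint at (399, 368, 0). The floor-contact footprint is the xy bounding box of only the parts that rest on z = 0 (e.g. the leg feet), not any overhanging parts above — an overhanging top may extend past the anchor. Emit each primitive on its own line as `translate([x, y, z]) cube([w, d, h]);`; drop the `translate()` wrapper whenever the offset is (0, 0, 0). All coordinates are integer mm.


translate([399, 368, 0]) cube([34, 261, 1088]);
translate([1341, 368, 0]) cube([34, 261, 1088]);
translate([433, 368, 0]) cube([908, 261, 18]);
translate([433, 368, 315]) cube([908, 261, 18]);
translate([433, 368, 630]) cube([908, 261, 18]);
translate([433, 368, 945]) cube([908, 261, 18]);


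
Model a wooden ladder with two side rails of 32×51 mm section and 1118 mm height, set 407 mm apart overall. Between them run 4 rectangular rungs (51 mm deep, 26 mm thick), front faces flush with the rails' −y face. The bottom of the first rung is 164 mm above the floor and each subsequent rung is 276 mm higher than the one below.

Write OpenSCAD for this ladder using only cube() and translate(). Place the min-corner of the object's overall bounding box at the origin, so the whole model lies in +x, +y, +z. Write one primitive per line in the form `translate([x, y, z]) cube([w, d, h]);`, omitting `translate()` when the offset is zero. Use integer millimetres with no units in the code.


// rung span = 407 - 2*32 = 343
// rung[k] z = 164 + k*276
cube([32, 51, 1118]);
translate([375, 0, 0]) cube([32, 51, 1118]);
translate([32, 0, 164]) cube([343, 51, 26]);
translate([32, 0, 440]) cube([343, 51, 26]);
translate([32, 0, 716]) cube([343, 51, 26]);
translate([32, 0, 992]) cube([343, 51, 26]);


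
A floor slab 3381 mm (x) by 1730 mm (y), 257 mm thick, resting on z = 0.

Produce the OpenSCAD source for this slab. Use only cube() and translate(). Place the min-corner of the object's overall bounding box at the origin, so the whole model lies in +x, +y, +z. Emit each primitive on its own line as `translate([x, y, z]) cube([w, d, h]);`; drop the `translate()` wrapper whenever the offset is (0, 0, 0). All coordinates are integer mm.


cube([3381, 1730, 257]);


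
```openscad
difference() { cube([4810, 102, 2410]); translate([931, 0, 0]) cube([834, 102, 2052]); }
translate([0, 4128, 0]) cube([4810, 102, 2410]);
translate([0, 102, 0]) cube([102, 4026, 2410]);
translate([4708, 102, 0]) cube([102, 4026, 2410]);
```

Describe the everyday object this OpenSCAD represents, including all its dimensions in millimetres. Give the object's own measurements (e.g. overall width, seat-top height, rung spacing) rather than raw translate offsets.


A single room: four walls, each 2410 mm tall and 102 mm thick, enclosing an outside footprint 4810×4230 mm (x × y), no floor or roof. The front and back walls (−y and +y sides) run the full x-width; the side walls fit between their inner faces. A door opening 834 mm wide and 2052 mm tall is cut through the front wall from the floor up, its −x edge 931 mm from the wall's −x end.


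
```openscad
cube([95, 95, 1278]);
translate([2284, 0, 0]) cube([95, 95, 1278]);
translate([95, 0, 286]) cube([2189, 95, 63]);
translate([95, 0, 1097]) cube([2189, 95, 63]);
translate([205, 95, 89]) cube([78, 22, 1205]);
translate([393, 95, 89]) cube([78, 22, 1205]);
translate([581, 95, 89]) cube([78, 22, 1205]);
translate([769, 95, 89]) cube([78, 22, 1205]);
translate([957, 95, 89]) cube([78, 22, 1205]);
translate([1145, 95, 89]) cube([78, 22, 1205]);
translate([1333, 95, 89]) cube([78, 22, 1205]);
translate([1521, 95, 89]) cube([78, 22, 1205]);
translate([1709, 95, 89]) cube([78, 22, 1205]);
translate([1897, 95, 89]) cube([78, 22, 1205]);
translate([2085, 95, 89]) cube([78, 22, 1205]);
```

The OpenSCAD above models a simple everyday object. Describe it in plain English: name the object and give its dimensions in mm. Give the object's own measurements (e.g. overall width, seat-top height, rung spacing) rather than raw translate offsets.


A fence section. Two 95×95 mm posts, 1278 mm tall, stand on the floor with a clear span of 2189 mm between their inner faces. Two horizontal rails of 95×63 mm section span the gap between the posts with their undersides at z = 286 mm and z = 1097 mm, flush with the posts' −y face. 11 pickets, each 78 mm wide, 22 mm thick and 1205 mm tall, are fixed to the +y face of the rails with their bottoms at z = 89 mm, spaced across the span with a 110 mm gap after the −x post and between neighbouring pickets, with 121 mm left before the +x post.


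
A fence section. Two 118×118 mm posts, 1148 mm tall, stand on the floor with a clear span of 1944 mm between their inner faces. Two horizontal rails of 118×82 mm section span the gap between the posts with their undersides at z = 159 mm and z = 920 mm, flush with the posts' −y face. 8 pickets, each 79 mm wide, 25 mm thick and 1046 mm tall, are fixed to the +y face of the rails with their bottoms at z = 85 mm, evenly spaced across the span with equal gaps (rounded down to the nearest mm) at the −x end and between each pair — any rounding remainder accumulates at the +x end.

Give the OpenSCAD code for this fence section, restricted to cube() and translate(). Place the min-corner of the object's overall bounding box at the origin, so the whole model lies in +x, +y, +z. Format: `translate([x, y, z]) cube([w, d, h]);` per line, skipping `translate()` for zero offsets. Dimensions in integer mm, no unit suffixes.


cube([118, 118, 1148]);
translate([2062, 0, 0]) cube([118, 118, 1148]);
translate([118, 0, 159]) cube([1944, 118, 82]);
translate([118, 0, 920]) cube([1944, 118, 82]);
translate([263, 118, 85]) cube([79, 25, 1046]);
translate([487, 118, 85]) cube([79, 25, 1046]);
translate([711, 118, 85]) cube([79, 25, 1046]);
translate([935, 118, 85]) cube([79, 25, 1046]);
translate([1159, 118, 85]) cube([79, 25, 1046]);
translate([1383, 118, 85]) cube([79, 25, 1046]);
translate([1607, 118, 85]) cube([79, 25, 1046]);
translate([1831, 118, 85]) cube([79, 25, 1046]);


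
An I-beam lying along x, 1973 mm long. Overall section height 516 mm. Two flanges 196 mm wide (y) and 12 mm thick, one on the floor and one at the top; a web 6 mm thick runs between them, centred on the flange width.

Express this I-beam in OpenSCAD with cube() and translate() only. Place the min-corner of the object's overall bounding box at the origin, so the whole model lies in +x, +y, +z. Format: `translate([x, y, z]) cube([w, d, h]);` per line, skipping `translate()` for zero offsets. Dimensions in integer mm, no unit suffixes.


cube([1973, 196, 12]);
translate([0, 95, 12]) cube([1973, 6, 492]);
translate([0, 0, 504]) cube([1973, 196, 12]);


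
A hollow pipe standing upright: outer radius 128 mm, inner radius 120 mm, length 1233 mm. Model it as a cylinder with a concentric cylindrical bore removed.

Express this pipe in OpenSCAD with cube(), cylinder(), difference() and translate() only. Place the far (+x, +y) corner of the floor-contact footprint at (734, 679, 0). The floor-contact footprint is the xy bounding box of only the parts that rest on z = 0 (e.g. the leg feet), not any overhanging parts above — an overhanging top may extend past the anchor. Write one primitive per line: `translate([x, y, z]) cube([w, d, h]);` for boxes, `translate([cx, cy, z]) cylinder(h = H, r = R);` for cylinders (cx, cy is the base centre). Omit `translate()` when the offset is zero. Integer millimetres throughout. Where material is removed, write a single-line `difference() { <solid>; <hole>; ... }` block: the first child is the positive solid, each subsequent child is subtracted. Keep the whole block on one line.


difference() { translate([606, 551, 0]) cylinder(h = 1233, r = 128); translate([606, 551, 0]) cylinder(h = 1233, r = 120); }


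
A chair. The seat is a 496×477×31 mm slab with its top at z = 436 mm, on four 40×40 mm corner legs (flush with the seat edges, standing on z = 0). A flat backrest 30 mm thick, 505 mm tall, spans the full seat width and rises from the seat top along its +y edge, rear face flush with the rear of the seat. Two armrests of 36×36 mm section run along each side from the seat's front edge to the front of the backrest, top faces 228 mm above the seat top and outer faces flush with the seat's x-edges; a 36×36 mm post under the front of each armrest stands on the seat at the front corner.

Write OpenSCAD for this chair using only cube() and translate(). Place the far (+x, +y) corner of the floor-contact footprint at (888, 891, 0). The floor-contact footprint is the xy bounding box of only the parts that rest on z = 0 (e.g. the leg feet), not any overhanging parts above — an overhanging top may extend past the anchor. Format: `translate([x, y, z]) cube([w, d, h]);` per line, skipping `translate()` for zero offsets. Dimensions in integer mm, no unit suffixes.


translate([392, 414, 405]) cube([496, 477, 31]);
translate([392, 414, 0]) cube([40, 40, 405]);
translate([848, 414, 0]) cube([40, 40, 405]);
translate([392, 851, 0]) cube([40, 40, 405]);
translate([848, 851, 0]) cube([40, 40, 405]);
translate([392, 861, 436]) cube([496, 30, 505]);
translate([392, 414, 628]) cube([36, 447, 36]);
translate([852, 414, 628]) cube([36, 447, 36]);
translate([392, 414, 436]) cube([36, 36, 192]);
translate([852, 414, 436]) cube([36, 36, 192]);


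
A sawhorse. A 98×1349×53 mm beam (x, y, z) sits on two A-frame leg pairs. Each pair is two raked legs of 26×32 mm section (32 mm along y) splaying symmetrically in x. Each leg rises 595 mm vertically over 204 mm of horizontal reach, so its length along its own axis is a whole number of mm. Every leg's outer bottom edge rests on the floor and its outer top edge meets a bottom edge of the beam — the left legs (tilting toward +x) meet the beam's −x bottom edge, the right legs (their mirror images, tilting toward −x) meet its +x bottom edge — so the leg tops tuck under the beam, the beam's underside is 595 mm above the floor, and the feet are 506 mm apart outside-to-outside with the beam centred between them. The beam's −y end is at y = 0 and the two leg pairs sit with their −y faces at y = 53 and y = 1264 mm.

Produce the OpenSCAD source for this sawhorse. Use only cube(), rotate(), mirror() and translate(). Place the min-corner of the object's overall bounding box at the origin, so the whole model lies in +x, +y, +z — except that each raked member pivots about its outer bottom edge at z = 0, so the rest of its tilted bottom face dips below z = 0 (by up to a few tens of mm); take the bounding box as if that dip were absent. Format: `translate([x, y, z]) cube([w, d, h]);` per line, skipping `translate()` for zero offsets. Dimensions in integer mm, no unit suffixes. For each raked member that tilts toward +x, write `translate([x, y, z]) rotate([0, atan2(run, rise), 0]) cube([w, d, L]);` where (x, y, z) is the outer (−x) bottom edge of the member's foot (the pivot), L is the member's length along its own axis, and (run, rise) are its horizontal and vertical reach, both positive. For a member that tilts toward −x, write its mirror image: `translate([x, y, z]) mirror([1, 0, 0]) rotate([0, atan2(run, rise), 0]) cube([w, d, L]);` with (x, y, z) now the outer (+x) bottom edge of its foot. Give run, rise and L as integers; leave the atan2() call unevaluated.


translate([204, 0, 595]) cube([98, 1349, 53]);
translate([0, 53, 0]) rotate([0, atan2(204, 595), 0]) cube([26, 32, 629]);
translate([506, 53, 0]) mirror([1, 0, 0]) rotate([0, atan2(204, 595), 0]) cube([26, 32, 629]);
translate([0, 1264, 0]) rotate([0, atan2(204, 595), 0]) cube([26, 32, 629]);
translate([506, 1264, 0]) mirror([1, 0, 0]) rotate([0, atan2(204, 595), 0]) cube([26, 32, 629]);


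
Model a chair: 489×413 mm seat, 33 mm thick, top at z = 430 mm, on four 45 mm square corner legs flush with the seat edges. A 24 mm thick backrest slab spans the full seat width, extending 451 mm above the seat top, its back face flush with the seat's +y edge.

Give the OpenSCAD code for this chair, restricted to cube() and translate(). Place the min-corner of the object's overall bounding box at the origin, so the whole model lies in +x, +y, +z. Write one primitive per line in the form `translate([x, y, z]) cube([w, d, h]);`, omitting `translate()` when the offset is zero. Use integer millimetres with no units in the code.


translate([0, 0, 397]) cube([489, 413, 33]);
cube([45, 45, 397]);
translate([444, 0, 0]) cube([45, 45, 397]);
translate([0, 368, 0]) cube([45, 45, 397]);
translate([444, 368, 0]) cube([45, 45, 397]);
translate([0, 389, 430]) cube([489, 24, 451]);


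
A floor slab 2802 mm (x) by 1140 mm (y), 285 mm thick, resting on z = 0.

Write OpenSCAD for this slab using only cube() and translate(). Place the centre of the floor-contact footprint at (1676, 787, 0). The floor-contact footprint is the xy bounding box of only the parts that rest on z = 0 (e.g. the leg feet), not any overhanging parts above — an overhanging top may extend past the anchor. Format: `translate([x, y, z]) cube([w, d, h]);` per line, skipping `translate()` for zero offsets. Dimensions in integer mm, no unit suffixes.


translate([275, 217, 0]) cube([2802, 1140, 285]);


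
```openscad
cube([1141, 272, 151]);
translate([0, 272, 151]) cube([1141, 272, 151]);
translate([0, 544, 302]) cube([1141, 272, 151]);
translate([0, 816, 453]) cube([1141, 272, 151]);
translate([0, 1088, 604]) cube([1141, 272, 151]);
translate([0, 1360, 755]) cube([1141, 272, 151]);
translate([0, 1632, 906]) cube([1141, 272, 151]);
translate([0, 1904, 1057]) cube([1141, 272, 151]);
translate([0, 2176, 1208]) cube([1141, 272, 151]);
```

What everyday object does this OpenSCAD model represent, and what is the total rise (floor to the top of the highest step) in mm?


A staircase. The total rise is 1359 mm.

9 identical blocks, each offset up and back from the previous — a staircase. Each step is 151 mm tall and there are 9 of them, so the total rise is 9 × 151 = 1359 mm.


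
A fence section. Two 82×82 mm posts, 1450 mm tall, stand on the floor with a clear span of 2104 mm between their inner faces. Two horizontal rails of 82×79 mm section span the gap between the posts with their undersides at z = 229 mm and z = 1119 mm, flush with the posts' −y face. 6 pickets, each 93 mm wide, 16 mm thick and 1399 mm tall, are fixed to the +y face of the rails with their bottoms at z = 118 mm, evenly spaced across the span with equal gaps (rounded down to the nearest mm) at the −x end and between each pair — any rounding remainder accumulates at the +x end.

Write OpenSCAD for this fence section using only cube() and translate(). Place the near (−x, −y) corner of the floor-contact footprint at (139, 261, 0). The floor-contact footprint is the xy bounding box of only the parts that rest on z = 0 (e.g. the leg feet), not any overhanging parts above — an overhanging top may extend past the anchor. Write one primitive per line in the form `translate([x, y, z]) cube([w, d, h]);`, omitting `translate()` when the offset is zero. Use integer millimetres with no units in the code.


translate([139, 261, 0]) cube([82, 82, 1450]);
translate([2325, 261, 0]) cube([82, 82, 1450]);
translate([221, 261, 229]) cube([2104, 82, 79]);
translate([221, 261, 1119]) cube([2104, 82, 79]);
translate([441, 343, 118]) cube([93, 16, 1399]);
translate([754, 343, 118]) cube([93, 16, 1399]);
translate([1067, 343, 118]) cube([93, 16, 1399]);
translate([1380, 343, 118]) cube([93, 16, 1399]);
translate([1693, 343, 118]) cube([93, 16, 1399]);
translate([2006, 343, 118]) cube([93, 16, 1399]);


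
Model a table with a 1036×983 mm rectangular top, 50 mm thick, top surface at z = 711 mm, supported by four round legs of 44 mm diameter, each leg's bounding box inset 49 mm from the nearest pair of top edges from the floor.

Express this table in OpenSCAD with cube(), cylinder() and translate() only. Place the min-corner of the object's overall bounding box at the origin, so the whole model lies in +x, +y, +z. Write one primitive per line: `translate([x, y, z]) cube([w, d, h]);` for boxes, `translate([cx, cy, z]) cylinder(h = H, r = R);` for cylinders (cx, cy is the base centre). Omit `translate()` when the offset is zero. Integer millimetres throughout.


translate([0, 0, 661]) cube([1036, 983, 50]);
translate([71, 71, 0]) cylinder(h = 661, r = 22);
translate([965, 71, 0]) cylinder(h = 661, r = 22);
translate([71, 912, 0]) cylinder(h = 661, r = 22);
translate([965, 912, 0]) cylinder(h = 661, r = 22);


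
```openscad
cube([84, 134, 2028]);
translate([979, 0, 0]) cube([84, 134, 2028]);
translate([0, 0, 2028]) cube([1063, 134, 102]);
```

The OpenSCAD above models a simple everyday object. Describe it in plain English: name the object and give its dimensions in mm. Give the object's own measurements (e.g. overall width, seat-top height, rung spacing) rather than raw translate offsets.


A door frame. The clear opening is 895 mm wide and 2028 mm high. Two 84 mm wide jambs, 134 mm deep, stand either side of the opening from the floor to the top of the opening. A 102 mm thick head sits across the top of both jambs, spanning the full outside width of the frame.


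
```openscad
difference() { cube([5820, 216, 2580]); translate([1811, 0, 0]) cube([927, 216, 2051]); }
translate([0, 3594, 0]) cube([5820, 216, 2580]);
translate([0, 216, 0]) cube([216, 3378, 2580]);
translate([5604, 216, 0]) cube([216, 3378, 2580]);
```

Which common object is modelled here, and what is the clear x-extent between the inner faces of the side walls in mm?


A single room. The interior width is 5388 mm.

Four walls enclosing a rectangle with a door in the front wall — a room. Outside width 5820 minus two 216 mm walls gives 5388 mm.


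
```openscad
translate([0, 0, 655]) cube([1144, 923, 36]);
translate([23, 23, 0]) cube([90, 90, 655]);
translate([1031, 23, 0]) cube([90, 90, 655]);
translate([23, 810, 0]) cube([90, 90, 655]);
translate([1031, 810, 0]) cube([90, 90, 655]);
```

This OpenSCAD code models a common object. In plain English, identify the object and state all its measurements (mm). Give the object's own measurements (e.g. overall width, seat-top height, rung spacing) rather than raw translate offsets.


A rectangular dining table. The top is 1144×923×36 mm with its upper surface at z = 691 mm. It stands on four 90×90 mm square legs, each inset 23 mm from the nearest pair of top edges, running from the floor to the underside of the top.


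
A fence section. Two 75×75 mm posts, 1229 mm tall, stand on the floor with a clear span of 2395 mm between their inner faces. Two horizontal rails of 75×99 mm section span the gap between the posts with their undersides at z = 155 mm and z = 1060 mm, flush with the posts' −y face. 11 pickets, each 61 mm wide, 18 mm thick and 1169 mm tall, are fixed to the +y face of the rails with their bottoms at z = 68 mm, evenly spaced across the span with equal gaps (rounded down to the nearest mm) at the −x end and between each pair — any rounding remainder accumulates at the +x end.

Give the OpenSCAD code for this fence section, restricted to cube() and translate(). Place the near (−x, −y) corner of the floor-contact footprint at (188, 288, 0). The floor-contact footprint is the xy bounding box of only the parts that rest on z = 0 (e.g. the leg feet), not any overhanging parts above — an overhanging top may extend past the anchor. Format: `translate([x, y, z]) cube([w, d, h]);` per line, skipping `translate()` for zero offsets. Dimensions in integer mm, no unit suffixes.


translate([188, 288, 0]) cube([75, 75, 1229]);
translate([2658, 288, 0]) cube([75, 75, 1229]);
translate([263, 288, 155]) cube([2395, 75, 99]);
translate([263, 288, 1060]) cube([2395, 75, 99]);
translate([406, 363, 68]) cube([61, 18, 1169]);
translate([610, 363, 68]) cube([61, 18, 1169]);
translate([814, 363, 68]) cube([61, 18, 1169]);
translate([1018, 363, 68]) cube([61, 18, 1169]);
translate([1222, 363, 68]) cube([61, 18, 1169]);
translate([1426, 363, 68]) cube([61, 18, 1169]);
translate([1630, 363, 68]) cube([61, 18, 1169]);
translate([1834, 363, 68]) cube([61, 18, 1169]);
translate([2038, 363, 68]) cube([61, 18, 1169]);
translate([2242, 363, 68]) cube([61, 18, 1169]);
translate([2446, 363, 68]) cube([61, 18, 1169]);
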